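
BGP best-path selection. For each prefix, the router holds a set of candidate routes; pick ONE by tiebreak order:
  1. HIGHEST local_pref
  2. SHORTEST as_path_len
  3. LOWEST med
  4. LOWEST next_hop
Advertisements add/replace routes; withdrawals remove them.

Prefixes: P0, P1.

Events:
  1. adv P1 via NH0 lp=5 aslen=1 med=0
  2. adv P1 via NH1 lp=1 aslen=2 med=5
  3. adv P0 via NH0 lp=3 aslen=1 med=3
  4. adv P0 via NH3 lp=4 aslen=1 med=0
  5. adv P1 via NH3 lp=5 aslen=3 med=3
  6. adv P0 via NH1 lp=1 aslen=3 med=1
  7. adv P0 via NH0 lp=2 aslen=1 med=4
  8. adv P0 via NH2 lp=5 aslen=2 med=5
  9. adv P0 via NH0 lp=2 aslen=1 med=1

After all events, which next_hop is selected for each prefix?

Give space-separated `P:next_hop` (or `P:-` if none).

Op 1: best P0=- P1=NH0
Op 2: best P0=- P1=NH0
Op 3: best P0=NH0 P1=NH0
Op 4: best P0=NH3 P1=NH0
Op 5: best P0=NH3 P1=NH0
Op 6: best P0=NH3 P1=NH0
Op 7: best P0=NH3 P1=NH0
Op 8: best P0=NH2 P1=NH0
Op 9: best P0=NH2 P1=NH0

Answer: P0:NH2 P1:NH0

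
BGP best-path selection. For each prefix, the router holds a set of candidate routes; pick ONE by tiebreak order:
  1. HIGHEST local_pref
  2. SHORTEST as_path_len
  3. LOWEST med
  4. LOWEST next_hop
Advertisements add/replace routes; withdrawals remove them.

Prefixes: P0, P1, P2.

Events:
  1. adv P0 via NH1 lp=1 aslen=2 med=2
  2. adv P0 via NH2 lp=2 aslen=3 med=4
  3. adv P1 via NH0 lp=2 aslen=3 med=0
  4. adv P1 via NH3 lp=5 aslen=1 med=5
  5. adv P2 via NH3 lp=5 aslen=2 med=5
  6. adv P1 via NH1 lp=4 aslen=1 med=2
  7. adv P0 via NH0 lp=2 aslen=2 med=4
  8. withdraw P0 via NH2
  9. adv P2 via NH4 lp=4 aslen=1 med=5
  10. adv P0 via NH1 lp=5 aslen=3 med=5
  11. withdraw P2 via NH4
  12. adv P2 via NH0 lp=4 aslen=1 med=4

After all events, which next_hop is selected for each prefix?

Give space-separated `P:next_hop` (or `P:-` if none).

Answer: P0:NH1 P1:NH3 P2:NH3

Derivation:
Op 1: best P0=NH1 P1=- P2=-
Op 2: best P0=NH2 P1=- P2=-
Op 3: best P0=NH2 P1=NH0 P2=-
Op 4: best P0=NH2 P1=NH3 P2=-
Op 5: best P0=NH2 P1=NH3 P2=NH3
Op 6: best P0=NH2 P1=NH3 P2=NH3
Op 7: best P0=NH0 P1=NH3 P2=NH3
Op 8: best P0=NH0 P1=NH3 P2=NH3
Op 9: best P0=NH0 P1=NH3 P2=NH3
Op 10: best P0=NH1 P1=NH3 P2=NH3
Op 11: best P0=NH1 P1=NH3 P2=NH3
Op 12: best P0=NH1 P1=NH3 P2=NH3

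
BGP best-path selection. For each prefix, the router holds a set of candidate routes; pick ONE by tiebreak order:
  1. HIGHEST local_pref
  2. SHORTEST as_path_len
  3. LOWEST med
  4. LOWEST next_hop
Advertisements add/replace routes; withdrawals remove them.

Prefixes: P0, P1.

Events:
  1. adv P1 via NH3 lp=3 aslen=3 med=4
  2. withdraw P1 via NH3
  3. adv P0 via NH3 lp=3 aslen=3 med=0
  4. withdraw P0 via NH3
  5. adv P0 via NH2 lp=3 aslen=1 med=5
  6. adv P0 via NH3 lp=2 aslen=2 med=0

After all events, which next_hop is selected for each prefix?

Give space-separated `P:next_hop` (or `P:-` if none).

Op 1: best P0=- P1=NH3
Op 2: best P0=- P1=-
Op 3: best P0=NH3 P1=-
Op 4: best P0=- P1=-
Op 5: best P0=NH2 P1=-
Op 6: best P0=NH2 P1=-

Answer: P0:NH2 P1:-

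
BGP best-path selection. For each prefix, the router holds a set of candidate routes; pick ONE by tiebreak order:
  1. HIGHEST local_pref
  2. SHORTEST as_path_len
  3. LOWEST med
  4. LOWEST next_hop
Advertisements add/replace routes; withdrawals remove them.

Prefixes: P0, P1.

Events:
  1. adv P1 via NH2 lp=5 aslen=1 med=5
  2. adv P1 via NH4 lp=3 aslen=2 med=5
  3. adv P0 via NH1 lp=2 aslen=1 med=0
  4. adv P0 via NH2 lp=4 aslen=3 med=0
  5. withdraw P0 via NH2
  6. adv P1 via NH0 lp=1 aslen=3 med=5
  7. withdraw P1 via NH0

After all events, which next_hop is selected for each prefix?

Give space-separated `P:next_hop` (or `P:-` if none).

Answer: P0:NH1 P1:NH2

Derivation:
Op 1: best P0=- P1=NH2
Op 2: best P0=- P1=NH2
Op 3: best P0=NH1 P1=NH2
Op 4: best P0=NH2 P1=NH2
Op 5: best P0=NH1 P1=NH2
Op 6: best P0=NH1 P1=NH2
Op 7: best P0=NH1 P1=NH2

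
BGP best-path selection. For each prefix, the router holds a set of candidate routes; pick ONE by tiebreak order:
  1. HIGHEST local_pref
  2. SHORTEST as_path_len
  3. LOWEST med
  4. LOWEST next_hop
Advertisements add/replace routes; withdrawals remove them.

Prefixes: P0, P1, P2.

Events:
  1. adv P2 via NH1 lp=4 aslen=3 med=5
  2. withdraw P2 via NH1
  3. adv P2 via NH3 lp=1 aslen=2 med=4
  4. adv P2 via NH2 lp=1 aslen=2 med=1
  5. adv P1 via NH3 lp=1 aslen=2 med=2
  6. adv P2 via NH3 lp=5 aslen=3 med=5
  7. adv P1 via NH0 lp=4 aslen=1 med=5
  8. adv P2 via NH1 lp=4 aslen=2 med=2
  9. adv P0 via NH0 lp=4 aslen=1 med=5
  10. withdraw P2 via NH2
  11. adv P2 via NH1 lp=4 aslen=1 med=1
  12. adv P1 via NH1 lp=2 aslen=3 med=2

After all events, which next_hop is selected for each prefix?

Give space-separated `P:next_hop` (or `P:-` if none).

Op 1: best P0=- P1=- P2=NH1
Op 2: best P0=- P1=- P2=-
Op 3: best P0=- P1=- P2=NH3
Op 4: best P0=- P1=- P2=NH2
Op 5: best P0=- P1=NH3 P2=NH2
Op 6: best P0=- P1=NH3 P2=NH3
Op 7: best P0=- P1=NH0 P2=NH3
Op 8: best P0=- P1=NH0 P2=NH3
Op 9: best P0=NH0 P1=NH0 P2=NH3
Op 10: best P0=NH0 P1=NH0 P2=NH3
Op 11: best P0=NH0 P1=NH0 P2=NH3
Op 12: best P0=NH0 P1=NH0 P2=NH3

Answer: P0:NH0 P1:NH0 P2:NH3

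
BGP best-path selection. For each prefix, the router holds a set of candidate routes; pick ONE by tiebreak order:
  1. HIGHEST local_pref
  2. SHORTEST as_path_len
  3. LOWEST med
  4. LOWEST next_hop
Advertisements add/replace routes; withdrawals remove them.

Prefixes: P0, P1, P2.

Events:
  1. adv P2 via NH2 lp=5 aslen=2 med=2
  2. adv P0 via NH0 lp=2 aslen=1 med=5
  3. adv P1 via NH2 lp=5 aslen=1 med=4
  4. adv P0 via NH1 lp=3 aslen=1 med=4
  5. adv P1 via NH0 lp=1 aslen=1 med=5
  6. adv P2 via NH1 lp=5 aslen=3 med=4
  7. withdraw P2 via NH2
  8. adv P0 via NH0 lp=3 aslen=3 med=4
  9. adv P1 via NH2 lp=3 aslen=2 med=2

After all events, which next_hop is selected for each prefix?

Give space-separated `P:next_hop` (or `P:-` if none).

Answer: P0:NH1 P1:NH2 P2:NH1

Derivation:
Op 1: best P0=- P1=- P2=NH2
Op 2: best P0=NH0 P1=- P2=NH2
Op 3: best P0=NH0 P1=NH2 P2=NH2
Op 4: best P0=NH1 P1=NH2 P2=NH2
Op 5: best P0=NH1 P1=NH2 P2=NH2
Op 6: best P0=NH1 P1=NH2 P2=NH2
Op 7: best P0=NH1 P1=NH2 P2=NH1
Op 8: best P0=NH1 P1=NH2 P2=NH1
Op 9: best P0=NH1 P1=NH2 P2=NH1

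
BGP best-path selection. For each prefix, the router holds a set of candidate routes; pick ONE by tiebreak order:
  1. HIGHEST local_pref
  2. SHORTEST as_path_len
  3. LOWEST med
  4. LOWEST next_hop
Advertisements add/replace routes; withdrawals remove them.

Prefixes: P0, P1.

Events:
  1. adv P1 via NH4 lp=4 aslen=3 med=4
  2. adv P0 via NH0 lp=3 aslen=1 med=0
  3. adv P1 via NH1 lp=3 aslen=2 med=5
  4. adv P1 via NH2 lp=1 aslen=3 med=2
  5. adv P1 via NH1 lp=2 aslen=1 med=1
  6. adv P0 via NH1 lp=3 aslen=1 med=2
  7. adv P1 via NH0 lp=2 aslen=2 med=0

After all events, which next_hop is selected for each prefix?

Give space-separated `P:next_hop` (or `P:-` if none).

Answer: P0:NH0 P1:NH4

Derivation:
Op 1: best P0=- P1=NH4
Op 2: best P0=NH0 P1=NH4
Op 3: best P0=NH0 P1=NH4
Op 4: best P0=NH0 P1=NH4
Op 5: best P0=NH0 P1=NH4
Op 6: best P0=NH0 P1=NH4
Op 7: best P0=NH0 P1=NH4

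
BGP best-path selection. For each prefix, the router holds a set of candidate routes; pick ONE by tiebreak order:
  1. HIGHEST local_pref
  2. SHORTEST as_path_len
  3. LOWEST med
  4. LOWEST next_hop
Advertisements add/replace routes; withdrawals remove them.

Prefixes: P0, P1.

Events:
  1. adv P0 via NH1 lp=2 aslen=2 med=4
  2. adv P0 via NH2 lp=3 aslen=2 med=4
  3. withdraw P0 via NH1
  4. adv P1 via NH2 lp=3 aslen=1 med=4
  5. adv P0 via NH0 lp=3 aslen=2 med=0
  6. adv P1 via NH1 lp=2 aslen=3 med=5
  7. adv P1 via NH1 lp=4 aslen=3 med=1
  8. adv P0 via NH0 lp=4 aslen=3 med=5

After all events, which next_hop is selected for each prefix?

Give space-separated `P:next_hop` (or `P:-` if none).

Answer: P0:NH0 P1:NH1

Derivation:
Op 1: best P0=NH1 P1=-
Op 2: best P0=NH2 P1=-
Op 3: best P0=NH2 P1=-
Op 4: best P0=NH2 P1=NH2
Op 5: best P0=NH0 P1=NH2
Op 6: best P0=NH0 P1=NH2
Op 7: best P0=NH0 P1=NH1
Op 8: best P0=NH0 P1=NH1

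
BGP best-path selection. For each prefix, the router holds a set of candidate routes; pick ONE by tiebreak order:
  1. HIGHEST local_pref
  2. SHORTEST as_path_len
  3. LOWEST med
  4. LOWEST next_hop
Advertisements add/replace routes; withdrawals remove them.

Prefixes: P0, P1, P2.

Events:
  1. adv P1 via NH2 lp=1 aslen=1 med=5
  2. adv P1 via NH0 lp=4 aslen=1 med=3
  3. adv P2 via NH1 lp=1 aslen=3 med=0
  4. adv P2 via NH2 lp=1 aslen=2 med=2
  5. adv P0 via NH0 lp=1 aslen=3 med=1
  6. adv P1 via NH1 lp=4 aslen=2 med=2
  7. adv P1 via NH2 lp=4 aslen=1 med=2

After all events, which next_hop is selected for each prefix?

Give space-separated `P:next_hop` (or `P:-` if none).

Answer: P0:NH0 P1:NH2 P2:NH2

Derivation:
Op 1: best P0=- P1=NH2 P2=-
Op 2: best P0=- P1=NH0 P2=-
Op 3: best P0=- P1=NH0 P2=NH1
Op 4: best P0=- P1=NH0 P2=NH2
Op 5: best P0=NH0 P1=NH0 P2=NH2
Op 6: best P0=NH0 P1=NH0 P2=NH2
Op 7: best P0=NH0 P1=NH2 P2=NH2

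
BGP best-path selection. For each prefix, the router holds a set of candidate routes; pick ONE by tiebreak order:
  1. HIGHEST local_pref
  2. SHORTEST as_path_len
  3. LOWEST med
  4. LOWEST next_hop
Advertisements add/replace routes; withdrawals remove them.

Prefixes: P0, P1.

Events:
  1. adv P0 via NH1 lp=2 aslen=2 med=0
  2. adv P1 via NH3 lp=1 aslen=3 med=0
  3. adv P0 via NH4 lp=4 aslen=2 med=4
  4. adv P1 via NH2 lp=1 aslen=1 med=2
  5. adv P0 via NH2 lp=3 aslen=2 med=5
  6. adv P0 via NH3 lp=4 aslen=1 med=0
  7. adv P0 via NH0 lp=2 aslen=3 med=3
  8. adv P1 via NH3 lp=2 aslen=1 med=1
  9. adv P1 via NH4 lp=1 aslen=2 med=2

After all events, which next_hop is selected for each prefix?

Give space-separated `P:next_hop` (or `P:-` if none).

Answer: P0:NH3 P1:NH3

Derivation:
Op 1: best P0=NH1 P1=-
Op 2: best P0=NH1 P1=NH3
Op 3: best P0=NH4 P1=NH3
Op 4: best P0=NH4 P1=NH2
Op 5: best P0=NH4 P1=NH2
Op 6: best P0=NH3 P1=NH2
Op 7: best P0=NH3 P1=NH2
Op 8: best P0=NH3 P1=NH3
Op 9: best P0=NH3 P1=NH3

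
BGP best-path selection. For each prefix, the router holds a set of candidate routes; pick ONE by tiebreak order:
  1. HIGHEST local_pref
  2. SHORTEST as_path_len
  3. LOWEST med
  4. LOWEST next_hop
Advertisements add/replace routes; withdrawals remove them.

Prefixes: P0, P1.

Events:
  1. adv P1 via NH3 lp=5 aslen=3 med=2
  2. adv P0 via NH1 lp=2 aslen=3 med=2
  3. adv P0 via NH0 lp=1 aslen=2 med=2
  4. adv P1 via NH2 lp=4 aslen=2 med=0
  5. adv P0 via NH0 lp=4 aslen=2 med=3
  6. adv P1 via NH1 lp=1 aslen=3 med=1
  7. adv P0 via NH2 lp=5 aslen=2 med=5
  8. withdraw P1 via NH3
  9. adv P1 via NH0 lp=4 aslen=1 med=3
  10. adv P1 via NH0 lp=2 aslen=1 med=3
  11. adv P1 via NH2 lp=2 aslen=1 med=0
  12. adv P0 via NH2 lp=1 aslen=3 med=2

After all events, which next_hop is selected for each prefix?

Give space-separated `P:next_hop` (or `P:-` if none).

Op 1: best P0=- P1=NH3
Op 2: best P0=NH1 P1=NH3
Op 3: best P0=NH1 P1=NH3
Op 4: best P0=NH1 P1=NH3
Op 5: best P0=NH0 P1=NH3
Op 6: best P0=NH0 P1=NH3
Op 7: best P0=NH2 P1=NH3
Op 8: best P0=NH2 P1=NH2
Op 9: best P0=NH2 P1=NH0
Op 10: best P0=NH2 P1=NH2
Op 11: best P0=NH2 P1=NH2
Op 12: best P0=NH0 P1=NH2

Answer: P0:NH0 P1:NH2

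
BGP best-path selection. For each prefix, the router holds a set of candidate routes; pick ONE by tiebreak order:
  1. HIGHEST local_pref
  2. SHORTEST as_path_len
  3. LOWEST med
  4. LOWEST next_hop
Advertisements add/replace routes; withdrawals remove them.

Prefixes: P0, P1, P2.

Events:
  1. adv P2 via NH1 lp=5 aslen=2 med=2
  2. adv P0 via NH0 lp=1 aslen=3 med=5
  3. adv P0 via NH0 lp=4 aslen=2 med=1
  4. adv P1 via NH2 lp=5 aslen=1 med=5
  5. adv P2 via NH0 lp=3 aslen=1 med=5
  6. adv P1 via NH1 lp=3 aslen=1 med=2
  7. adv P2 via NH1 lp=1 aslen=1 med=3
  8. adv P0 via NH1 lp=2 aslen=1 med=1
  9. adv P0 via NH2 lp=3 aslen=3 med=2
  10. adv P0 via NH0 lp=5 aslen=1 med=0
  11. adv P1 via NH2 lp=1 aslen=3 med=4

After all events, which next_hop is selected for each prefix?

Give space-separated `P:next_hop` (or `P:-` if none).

Answer: P0:NH0 P1:NH1 P2:NH0

Derivation:
Op 1: best P0=- P1=- P2=NH1
Op 2: best P0=NH0 P1=- P2=NH1
Op 3: best P0=NH0 P1=- P2=NH1
Op 4: best P0=NH0 P1=NH2 P2=NH1
Op 5: best P0=NH0 P1=NH2 P2=NH1
Op 6: best P0=NH0 P1=NH2 P2=NH1
Op 7: best P0=NH0 P1=NH2 P2=NH0
Op 8: best P0=NH0 P1=NH2 P2=NH0
Op 9: best P0=NH0 P1=NH2 P2=NH0
Op 10: best P0=NH0 P1=NH2 P2=NH0
Op 11: best P0=NH0 P1=NH1 P2=NH0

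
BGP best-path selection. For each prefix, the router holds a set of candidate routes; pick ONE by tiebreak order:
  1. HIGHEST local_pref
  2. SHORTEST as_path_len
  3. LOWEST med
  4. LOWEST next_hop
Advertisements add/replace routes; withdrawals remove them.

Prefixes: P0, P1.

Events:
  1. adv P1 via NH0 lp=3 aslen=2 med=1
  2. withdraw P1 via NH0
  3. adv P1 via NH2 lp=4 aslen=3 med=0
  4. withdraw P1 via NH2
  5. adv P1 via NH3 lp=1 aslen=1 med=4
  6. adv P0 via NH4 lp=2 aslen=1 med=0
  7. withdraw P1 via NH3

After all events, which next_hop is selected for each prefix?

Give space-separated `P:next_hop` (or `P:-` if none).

Op 1: best P0=- P1=NH0
Op 2: best P0=- P1=-
Op 3: best P0=- P1=NH2
Op 4: best P0=- P1=-
Op 5: best P0=- P1=NH3
Op 6: best P0=NH4 P1=NH3
Op 7: best P0=NH4 P1=-

Answer: P0:NH4 P1:-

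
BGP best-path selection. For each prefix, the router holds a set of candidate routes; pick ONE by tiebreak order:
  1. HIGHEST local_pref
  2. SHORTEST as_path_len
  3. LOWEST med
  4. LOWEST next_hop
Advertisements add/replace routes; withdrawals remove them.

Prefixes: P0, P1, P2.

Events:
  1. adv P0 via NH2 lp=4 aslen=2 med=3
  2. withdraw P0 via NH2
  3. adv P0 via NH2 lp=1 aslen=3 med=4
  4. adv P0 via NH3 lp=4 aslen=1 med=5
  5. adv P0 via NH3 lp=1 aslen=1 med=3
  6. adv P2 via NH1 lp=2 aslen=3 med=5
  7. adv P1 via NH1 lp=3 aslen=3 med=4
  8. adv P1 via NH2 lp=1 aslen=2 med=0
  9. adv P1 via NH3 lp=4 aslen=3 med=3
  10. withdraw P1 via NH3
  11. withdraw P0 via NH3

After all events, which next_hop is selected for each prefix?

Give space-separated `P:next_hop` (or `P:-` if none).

Answer: P0:NH2 P1:NH1 P2:NH1

Derivation:
Op 1: best P0=NH2 P1=- P2=-
Op 2: best P0=- P1=- P2=-
Op 3: best P0=NH2 P1=- P2=-
Op 4: best P0=NH3 P1=- P2=-
Op 5: best P0=NH3 P1=- P2=-
Op 6: best P0=NH3 P1=- P2=NH1
Op 7: best P0=NH3 P1=NH1 P2=NH1
Op 8: best P0=NH3 P1=NH1 P2=NH1
Op 9: best P0=NH3 P1=NH3 P2=NH1
Op 10: best P0=NH3 P1=NH1 P2=NH1
Op 11: best P0=NH2 P1=NH1 P2=NH1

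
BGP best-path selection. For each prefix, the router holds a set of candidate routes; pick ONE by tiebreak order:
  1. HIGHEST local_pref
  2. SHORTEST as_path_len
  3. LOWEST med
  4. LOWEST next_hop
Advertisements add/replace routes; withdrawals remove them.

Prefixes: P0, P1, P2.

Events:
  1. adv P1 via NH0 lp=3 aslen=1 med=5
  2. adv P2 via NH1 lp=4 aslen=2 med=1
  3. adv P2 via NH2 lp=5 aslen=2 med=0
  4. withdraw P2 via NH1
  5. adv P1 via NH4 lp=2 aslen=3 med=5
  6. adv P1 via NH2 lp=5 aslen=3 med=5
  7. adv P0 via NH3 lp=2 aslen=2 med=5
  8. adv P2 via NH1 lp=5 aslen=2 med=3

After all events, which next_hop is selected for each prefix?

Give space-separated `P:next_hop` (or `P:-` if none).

Op 1: best P0=- P1=NH0 P2=-
Op 2: best P0=- P1=NH0 P2=NH1
Op 3: best P0=- P1=NH0 P2=NH2
Op 4: best P0=- P1=NH0 P2=NH2
Op 5: best P0=- P1=NH0 P2=NH2
Op 6: best P0=- P1=NH2 P2=NH2
Op 7: best P0=NH3 P1=NH2 P2=NH2
Op 8: best P0=NH3 P1=NH2 P2=NH2

Answer: P0:NH3 P1:NH2 P2:NH2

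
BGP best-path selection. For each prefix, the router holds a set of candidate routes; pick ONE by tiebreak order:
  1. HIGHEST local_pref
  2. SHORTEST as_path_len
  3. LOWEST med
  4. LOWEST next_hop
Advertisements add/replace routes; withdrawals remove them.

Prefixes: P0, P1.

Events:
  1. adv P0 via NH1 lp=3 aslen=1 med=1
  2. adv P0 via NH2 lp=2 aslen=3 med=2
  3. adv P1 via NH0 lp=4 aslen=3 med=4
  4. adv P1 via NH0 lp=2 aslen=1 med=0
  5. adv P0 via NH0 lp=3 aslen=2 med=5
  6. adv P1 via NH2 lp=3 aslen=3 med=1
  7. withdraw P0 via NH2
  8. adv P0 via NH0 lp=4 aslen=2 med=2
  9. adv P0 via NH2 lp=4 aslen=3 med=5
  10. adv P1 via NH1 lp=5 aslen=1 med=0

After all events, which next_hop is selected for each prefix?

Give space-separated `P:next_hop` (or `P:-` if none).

Answer: P0:NH0 P1:NH1

Derivation:
Op 1: best P0=NH1 P1=-
Op 2: best P0=NH1 P1=-
Op 3: best P0=NH1 P1=NH0
Op 4: best P0=NH1 P1=NH0
Op 5: best P0=NH1 P1=NH0
Op 6: best P0=NH1 P1=NH2
Op 7: best P0=NH1 P1=NH2
Op 8: best P0=NH0 P1=NH2
Op 9: best P0=NH0 P1=NH2
Op 10: best P0=NH0 P1=NH1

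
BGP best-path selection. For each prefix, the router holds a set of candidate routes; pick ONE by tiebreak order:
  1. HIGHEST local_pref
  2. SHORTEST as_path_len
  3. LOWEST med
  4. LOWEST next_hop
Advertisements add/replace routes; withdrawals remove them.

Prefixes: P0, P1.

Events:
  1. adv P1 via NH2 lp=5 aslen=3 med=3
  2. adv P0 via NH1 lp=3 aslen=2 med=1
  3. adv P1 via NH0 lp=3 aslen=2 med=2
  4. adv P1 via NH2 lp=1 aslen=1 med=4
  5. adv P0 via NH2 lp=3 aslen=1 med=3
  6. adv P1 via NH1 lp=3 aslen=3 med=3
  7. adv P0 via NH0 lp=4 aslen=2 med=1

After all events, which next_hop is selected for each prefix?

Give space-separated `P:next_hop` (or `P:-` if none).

Answer: P0:NH0 P1:NH0

Derivation:
Op 1: best P0=- P1=NH2
Op 2: best P0=NH1 P1=NH2
Op 3: best P0=NH1 P1=NH2
Op 4: best P0=NH1 P1=NH0
Op 5: best P0=NH2 P1=NH0
Op 6: best P0=NH2 P1=NH0
Op 7: best P0=NH0 P1=NH0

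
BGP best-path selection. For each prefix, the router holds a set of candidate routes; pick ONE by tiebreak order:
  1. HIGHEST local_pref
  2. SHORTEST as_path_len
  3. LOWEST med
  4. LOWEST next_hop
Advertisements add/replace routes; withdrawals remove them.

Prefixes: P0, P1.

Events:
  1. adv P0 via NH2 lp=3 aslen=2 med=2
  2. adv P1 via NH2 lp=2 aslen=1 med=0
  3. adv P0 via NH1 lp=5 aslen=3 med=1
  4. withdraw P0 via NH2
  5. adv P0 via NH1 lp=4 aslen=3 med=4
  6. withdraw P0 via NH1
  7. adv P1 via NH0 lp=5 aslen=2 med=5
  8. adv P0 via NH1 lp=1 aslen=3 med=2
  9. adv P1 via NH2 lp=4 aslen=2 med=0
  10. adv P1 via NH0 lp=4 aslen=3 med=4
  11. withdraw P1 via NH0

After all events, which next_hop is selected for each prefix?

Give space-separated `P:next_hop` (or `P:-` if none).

Answer: P0:NH1 P1:NH2

Derivation:
Op 1: best P0=NH2 P1=-
Op 2: best P0=NH2 P1=NH2
Op 3: best P0=NH1 P1=NH2
Op 4: best P0=NH1 P1=NH2
Op 5: best P0=NH1 P1=NH2
Op 6: best P0=- P1=NH2
Op 7: best P0=- P1=NH0
Op 8: best P0=NH1 P1=NH0
Op 9: best P0=NH1 P1=NH0
Op 10: best P0=NH1 P1=NH2
Op 11: best P0=NH1 P1=NH2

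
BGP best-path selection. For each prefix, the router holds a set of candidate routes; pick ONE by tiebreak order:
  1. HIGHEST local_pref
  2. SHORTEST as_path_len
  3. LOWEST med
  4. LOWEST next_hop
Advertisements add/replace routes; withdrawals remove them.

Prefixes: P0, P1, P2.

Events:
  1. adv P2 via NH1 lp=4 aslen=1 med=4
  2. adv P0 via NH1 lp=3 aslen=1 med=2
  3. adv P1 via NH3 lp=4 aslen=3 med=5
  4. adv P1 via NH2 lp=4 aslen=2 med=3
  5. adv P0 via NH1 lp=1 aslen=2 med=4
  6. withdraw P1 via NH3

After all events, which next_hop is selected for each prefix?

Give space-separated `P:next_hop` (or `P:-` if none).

Op 1: best P0=- P1=- P2=NH1
Op 2: best P0=NH1 P1=- P2=NH1
Op 3: best P0=NH1 P1=NH3 P2=NH1
Op 4: best P0=NH1 P1=NH2 P2=NH1
Op 5: best P0=NH1 P1=NH2 P2=NH1
Op 6: best P0=NH1 P1=NH2 P2=NH1

Answer: P0:NH1 P1:NH2 P2:NH1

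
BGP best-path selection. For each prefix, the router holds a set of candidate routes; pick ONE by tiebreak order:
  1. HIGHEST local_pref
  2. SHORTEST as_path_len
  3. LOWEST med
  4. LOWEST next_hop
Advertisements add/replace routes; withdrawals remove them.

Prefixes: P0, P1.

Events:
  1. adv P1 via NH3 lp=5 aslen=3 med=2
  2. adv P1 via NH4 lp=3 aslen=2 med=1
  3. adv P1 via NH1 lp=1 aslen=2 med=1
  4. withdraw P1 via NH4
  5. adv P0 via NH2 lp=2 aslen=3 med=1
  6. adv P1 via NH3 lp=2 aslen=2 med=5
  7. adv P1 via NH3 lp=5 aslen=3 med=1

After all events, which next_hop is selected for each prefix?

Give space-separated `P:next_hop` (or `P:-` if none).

Answer: P0:NH2 P1:NH3

Derivation:
Op 1: best P0=- P1=NH3
Op 2: best P0=- P1=NH3
Op 3: best P0=- P1=NH3
Op 4: best P0=- P1=NH3
Op 5: best P0=NH2 P1=NH3
Op 6: best P0=NH2 P1=NH3
Op 7: best P0=NH2 P1=NH3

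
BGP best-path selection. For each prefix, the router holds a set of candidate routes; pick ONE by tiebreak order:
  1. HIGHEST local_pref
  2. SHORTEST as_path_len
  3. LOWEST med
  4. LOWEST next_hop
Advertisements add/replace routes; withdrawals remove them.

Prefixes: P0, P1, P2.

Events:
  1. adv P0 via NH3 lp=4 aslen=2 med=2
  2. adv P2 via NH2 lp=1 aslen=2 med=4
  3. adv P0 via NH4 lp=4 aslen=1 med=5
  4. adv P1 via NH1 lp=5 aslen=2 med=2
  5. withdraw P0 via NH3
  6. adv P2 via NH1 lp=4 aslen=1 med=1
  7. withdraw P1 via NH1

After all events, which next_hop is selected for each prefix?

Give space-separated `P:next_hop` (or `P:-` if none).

Op 1: best P0=NH3 P1=- P2=-
Op 2: best P0=NH3 P1=- P2=NH2
Op 3: best P0=NH4 P1=- P2=NH2
Op 4: best P0=NH4 P1=NH1 P2=NH2
Op 5: best P0=NH4 P1=NH1 P2=NH2
Op 6: best P0=NH4 P1=NH1 P2=NH1
Op 7: best P0=NH4 P1=- P2=NH1

Answer: P0:NH4 P1:- P2:NH1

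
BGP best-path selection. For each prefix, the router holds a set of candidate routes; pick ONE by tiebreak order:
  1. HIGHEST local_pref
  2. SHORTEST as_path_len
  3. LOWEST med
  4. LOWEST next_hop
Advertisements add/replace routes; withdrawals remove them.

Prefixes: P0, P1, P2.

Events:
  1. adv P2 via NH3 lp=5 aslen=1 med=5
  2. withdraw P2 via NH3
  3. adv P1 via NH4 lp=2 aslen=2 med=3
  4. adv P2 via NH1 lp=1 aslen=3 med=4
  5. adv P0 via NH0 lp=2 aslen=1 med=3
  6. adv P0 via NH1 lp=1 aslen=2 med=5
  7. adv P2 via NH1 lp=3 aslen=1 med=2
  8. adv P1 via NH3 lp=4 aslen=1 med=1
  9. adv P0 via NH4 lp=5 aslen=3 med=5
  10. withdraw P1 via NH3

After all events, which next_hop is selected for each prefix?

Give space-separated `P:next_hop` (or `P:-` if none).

Op 1: best P0=- P1=- P2=NH3
Op 2: best P0=- P1=- P2=-
Op 3: best P0=- P1=NH4 P2=-
Op 4: best P0=- P1=NH4 P2=NH1
Op 5: best P0=NH0 P1=NH4 P2=NH1
Op 6: best P0=NH0 P1=NH4 P2=NH1
Op 7: best P0=NH0 P1=NH4 P2=NH1
Op 8: best P0=NH0 P1=NH3 P2=NH1
Op 9: best P0=NH4 P1=NH3 P2=NH1
Op 10: best P0=NH4 P1=NH4 P2=NH1

Answer: P0:NH4 P1:NH4 P2:NH1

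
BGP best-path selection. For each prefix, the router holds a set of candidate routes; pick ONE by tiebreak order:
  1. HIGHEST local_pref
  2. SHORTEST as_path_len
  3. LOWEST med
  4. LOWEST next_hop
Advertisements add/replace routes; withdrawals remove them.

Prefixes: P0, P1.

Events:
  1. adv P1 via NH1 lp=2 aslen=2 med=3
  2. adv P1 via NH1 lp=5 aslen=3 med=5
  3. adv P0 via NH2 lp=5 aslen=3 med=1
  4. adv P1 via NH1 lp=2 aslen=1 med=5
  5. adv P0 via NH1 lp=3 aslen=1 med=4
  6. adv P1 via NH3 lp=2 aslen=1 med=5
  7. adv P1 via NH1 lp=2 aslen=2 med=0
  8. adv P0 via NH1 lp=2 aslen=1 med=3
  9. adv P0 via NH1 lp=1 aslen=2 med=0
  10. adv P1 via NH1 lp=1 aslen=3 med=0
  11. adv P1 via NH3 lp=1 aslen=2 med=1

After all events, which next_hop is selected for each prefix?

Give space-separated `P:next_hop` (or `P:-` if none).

Op 1: best P0=- P1=NH1
Op 2: best P0=- P1=NH1
Op 3: best P0=NH2 P1=NH1
Op 4: best P0=NH2 P1=NH1
Op 5: best P0=NH2 P1=NH1
Op 6: best P0=NH2 P1=NH1
Op 7: best P0=NH2 P1=NH3
Op 8: best P0=NH2 P1=NH3
Op 9: best P0=NH2 P1=NH3
Op 10: best P0=NH2 P1=NH3
Op 11: best P0=NH2 P1=NH3

Answer: P0:NH2 P1:NH3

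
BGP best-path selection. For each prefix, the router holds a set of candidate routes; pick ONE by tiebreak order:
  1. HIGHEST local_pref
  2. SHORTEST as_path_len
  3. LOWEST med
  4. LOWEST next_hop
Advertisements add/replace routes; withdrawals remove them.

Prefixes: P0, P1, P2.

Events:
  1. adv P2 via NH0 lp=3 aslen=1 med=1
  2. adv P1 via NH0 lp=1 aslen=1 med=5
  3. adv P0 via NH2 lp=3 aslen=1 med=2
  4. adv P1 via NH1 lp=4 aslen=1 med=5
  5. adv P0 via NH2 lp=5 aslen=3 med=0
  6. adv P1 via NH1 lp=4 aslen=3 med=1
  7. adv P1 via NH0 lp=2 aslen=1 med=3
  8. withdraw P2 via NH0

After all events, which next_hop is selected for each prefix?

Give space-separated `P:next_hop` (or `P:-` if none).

Answer: P0:NH2 P1:NH1 P2:-

Derivation:
Op 1: best P0=- P1=- P2=NH0
Op 2: best P0=- P1=NH0 P2=NH0
Op 3: best P0=NH2 P1=NH0 P2=NH0
Op 4: best P0=NH2 P1=NH1 P2=NH0
Op 5: best P0=NH2 P1=NH1 P2=NH0
Op 6: best P0=NH2 P1=NH1 P2=NH0
Op 7: best P0=NH2 P1=NH1 P2=NH0
Op 8: best P0=NH2 P1=NH1 P2=-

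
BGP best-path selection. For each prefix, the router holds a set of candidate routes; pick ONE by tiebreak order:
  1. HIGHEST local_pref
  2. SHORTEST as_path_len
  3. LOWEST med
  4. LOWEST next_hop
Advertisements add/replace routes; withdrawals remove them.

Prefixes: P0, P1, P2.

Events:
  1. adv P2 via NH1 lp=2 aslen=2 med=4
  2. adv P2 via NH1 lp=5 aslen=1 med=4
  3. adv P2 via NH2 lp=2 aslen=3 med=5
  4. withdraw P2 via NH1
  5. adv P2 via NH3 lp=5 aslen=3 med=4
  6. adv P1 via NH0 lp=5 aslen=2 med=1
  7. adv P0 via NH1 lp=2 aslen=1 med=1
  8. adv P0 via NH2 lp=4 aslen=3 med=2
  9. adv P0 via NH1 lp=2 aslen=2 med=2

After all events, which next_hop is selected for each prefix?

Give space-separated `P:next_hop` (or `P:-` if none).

Op 1: best P0=- P1=- P2=NH1
Op 2: best P0=- P1=- P2=NH1
Op 3: best P0=- P1=- P2=NH1
Op 4: best P0=- P1=- P2=NH2
Op 5: best P0=- P1=- P2=NH3
Op 6: best P0=- P1=NH0 P2=NH3
Op 7: best P0=NH1 P1=NH0 P2=NH3
Op 8: best P0=NH2 P1=NH0 P2=NH3
Op 9: best P0=NH2 P1=NH0 P2=NH3

Answer: P0:NH2 P1:NH0 P2:NH3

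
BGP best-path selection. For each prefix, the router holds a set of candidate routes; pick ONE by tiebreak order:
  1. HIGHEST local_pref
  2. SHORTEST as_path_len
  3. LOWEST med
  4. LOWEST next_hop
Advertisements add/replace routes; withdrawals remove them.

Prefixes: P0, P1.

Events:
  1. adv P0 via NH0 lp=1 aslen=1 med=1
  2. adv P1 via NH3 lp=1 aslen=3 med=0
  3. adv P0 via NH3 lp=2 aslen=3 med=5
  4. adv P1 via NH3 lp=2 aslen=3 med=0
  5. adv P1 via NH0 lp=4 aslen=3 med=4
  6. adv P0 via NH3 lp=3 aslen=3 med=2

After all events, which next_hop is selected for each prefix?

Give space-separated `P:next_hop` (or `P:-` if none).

Answer: P0:NH3 P1:NH0

Derivation:
Op 1: best P0=NH0 P1=-
Op 2: best P0=NH0 P1=NH3
Op 3: best P0=NH3 P1=NH3
Op 4: best P0=NH3 P1=NH3
Op 5: best P0=NH3 P1=NH0
Op 6: best P0=NH3 P1=NH0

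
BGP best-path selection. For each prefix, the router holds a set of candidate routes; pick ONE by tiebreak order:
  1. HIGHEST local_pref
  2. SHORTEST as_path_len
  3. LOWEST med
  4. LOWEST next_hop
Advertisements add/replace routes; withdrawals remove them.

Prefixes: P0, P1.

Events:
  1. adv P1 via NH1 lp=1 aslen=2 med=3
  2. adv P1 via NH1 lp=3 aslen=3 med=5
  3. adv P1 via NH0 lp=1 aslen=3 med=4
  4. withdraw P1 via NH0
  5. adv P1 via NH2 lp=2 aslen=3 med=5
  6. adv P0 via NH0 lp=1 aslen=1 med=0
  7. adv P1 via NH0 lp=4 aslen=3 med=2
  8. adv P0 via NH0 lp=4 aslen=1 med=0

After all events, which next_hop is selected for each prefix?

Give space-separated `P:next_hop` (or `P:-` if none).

Answer: P0:NH0 P1:NH0

Derivation:
Op 1: best P0=- P1=NH1
Op 2: best P0=- P1=NH1
Op 3: best P0=- P1=NH1
Op 4: best P0=- P1=NH1
Op 5: best P0=- P1=NH1
Op 6: best P0=NH0 P1=NH1
Op 7: best P0=NH0 P1=NH0
Op 8: best P0=NH0 P1=NH0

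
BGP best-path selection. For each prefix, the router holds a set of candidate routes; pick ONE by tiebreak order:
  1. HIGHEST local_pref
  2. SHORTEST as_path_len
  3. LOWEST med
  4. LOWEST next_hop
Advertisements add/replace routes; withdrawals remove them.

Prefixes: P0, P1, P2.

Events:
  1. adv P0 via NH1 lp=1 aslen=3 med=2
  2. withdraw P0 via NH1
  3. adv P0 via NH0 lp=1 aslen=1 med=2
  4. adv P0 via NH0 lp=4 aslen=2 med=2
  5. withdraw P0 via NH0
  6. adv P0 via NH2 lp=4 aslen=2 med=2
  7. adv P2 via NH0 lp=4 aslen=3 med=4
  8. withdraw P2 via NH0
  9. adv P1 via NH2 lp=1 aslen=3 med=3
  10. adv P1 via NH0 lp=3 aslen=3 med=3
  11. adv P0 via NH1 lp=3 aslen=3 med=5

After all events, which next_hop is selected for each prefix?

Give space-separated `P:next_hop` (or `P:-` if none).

Answer: P0:NH2 P1:NH0 P2:-

Derivation:
Op 1: best P0=NH1 P1=- P2=-
Op 2: best P0=- P1=- P2=-
Op 3: best P0=NH0 P1=- P2=-
Op 4: best P0=NH0 P1=- P2=-
Op 5: best P0=- P1=- P2=-
Op 6: best P0=NH2 P1=- P2=-
Op 7: best P0=NH2 P1=- P2=NH0
Op 8: best P0=NH2 P1=- P2=-
Op 9: best P0=NH2 P1=NH2 P2=-
Op 10: best P0=NH2 P1=NH0 P2=-
Op 11: best P0=NH2 P1=NH0 P2=-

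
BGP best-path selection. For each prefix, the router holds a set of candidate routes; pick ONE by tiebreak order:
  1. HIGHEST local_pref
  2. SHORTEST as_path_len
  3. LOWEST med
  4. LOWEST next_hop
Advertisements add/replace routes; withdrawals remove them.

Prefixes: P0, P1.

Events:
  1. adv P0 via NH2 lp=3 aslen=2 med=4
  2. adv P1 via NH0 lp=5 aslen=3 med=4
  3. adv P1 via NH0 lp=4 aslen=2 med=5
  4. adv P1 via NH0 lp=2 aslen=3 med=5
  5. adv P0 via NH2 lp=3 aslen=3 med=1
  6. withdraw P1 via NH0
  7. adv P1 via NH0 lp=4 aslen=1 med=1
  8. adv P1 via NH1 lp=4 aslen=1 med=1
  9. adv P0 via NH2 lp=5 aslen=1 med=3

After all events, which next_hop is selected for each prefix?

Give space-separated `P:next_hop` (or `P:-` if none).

Answer: P0:NH2 P1:NH0

Derivation:
Op 1: best P0=NH2 P1=-
Op 2: best P0=NH2 P1=NH0
Op 3: best P0=NH2 P1=NH0
Op 4: best P0=NH2 P1=NH0
Op 5: best P0=NH2 P1=NH0
Op 6: best P0=NH2 P1=-
Op 7: best P0=NH2 P1=NH0
Op 8: best P0=NH2 P1=NH0
Op 9: best P0=NH2 P1=NH0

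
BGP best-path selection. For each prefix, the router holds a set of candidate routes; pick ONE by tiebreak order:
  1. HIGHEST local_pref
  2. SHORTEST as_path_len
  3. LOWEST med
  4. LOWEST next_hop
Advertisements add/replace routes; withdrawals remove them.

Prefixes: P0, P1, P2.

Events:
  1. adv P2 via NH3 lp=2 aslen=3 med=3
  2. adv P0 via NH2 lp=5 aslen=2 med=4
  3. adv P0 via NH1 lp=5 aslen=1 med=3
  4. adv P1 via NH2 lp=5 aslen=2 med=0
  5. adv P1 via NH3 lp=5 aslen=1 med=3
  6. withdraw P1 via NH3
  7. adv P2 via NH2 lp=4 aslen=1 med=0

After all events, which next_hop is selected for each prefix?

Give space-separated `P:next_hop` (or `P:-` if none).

Answer: P0:NH1 P1:NH2 P2:NH2

Derivation:
Op 1: best P0=- P1=- P2=NH3
Op 2: best P0=NH2 P1=- P2=NH3
Op 3: best P0=NH1 P1=- P2=NH3
Op 4: best P0=NH1 P1=NH2 P2=NH3
Op 5: best P0=NH1 P1=NH3 P2=NH3
Op 6: best P0=NH1 P1=NH2 P2=NH3
Op 7: best P0=NH1 P1=NH2 P2=NH2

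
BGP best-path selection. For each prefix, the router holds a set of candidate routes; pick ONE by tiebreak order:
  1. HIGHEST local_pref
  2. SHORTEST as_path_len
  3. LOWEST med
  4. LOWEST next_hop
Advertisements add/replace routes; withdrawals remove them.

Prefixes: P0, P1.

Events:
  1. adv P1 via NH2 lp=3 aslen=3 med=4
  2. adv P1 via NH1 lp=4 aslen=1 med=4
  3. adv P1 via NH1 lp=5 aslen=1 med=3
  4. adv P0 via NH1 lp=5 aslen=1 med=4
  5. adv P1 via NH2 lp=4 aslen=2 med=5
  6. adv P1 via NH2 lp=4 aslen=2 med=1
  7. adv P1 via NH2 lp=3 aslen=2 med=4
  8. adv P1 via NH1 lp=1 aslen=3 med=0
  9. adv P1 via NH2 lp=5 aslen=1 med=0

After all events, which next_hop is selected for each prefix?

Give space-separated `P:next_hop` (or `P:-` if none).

Op 1: best P0=- P1=NH2
Op 2: best P0=- P1=NH1
Op 3: best P0=- P1=NH1
Op 4: best P0=NH1 P1=NH1
Op 5: best P0=NH1 P1=NH1
Op 6: best P0=NH1 P1=NH1
Op 7: best P0=NH1 P1=NH1
Op 8: best P0=NH1 P1=NH2
Op 9: best P0=NH1 P1=NH2

Answer: P0:NH1 P1:NH2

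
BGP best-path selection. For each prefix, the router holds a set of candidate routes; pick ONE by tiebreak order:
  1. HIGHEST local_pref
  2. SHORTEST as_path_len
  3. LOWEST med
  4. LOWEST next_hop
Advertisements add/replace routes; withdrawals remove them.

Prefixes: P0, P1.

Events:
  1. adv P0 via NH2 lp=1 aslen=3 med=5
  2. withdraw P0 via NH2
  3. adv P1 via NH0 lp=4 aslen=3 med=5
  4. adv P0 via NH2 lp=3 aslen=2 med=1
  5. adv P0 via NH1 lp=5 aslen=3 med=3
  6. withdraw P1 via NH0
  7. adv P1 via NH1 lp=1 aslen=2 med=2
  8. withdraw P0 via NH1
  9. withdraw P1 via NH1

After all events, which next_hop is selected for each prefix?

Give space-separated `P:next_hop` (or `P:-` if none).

Answer: P0:NH2 P1:-

Derivation:
Op 1: best P0=NH2 P1=-
Op 2: best P0=- P1=-
Op 3: best P0=- P1=NH0
Op 4: best P0=NH2 P1=NH0
Op 5: best P0=NH1 P1=NH0
Op 6: best P0=NH1 P1=-
Op 7: best P0=NH1 P1=NH1
Op 8: best P0=NH2 P1=NH1
Op 9: best P0=NH2 P1=-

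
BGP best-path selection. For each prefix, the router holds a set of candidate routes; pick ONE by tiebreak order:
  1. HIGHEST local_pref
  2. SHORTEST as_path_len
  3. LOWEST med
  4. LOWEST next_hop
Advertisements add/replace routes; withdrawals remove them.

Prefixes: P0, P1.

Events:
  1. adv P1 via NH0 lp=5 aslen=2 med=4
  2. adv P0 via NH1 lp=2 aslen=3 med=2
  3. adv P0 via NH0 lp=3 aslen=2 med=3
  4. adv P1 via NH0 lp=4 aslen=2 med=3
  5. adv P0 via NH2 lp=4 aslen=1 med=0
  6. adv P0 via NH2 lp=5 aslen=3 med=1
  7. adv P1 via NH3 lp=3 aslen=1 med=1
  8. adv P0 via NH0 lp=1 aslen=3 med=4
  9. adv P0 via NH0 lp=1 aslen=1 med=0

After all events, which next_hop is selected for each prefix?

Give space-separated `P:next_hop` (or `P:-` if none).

Answer: P0:NH2 P1:NH0

Derivation:
Op 1: best P0=- P1=NH0
Op 2: best P0=NH1 P1=NH0
Op 3: best P0=NH0 P1=NH0
Op 4: best P0=NH0 P1=NH0
Op 5: best P0=NH2 P1=NH0
Op 6: best P0=NH2 P1=NH0
Op 7: best P0=NH2 P1=NH0
Op 8: best P0=NH2 P1=NH0
Op 9: best P0=NH2 P1=NH0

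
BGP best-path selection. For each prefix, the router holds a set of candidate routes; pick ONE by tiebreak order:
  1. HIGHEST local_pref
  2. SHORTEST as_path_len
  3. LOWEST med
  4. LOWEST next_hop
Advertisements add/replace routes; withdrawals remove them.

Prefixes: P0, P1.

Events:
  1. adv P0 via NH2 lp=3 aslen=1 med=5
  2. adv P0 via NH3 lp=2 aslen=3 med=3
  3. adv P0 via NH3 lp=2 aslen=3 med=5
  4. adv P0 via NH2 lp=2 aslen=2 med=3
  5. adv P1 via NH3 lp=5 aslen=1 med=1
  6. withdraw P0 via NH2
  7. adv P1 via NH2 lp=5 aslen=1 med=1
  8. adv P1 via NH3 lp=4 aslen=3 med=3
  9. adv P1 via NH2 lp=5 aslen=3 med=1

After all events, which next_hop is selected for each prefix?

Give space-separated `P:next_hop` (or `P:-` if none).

Answer: P0:NH3 P1:NH2

Derivation:
Op 1: best P0=NH2 P1=-
Op 2: best P0=NH2 P1=-
Op 3: best P0=NH2 P1=-
Op 4: best P0=NH2 P1=-
Op 5: best P0=NH2 P1=NH3
Op 6: best P0=NH3 P1=NH3
Op 7: best P0=NH3 P1=NH2
Op 8: best P0=NH3 P1=NH2
Op 9: best P0=NH3 P1=NH2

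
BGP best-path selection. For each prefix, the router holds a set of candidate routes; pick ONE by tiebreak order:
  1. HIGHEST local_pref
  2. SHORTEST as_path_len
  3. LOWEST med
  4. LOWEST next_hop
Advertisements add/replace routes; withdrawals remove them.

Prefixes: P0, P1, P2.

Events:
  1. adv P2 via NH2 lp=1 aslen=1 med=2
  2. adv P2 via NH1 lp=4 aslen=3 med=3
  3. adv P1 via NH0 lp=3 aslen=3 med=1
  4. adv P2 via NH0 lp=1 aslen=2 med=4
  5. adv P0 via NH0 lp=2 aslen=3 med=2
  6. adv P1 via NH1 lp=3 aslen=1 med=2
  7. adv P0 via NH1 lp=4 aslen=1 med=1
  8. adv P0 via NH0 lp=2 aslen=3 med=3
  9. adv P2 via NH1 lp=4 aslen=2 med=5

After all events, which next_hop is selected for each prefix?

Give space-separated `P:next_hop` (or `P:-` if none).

Op 1: best P0=- P1=- P2=NH2
Op 2: best P0=- P1=- P2=NH1
Op 3: best P0=- P1=NH0 P2=NH1
Op 4: best P0=- P1=NH0 P2=NH1
Op 5: best P0=NH0 P1=NH0 P2=NH1
Op 6: best P0=NH0 P1=NH1 P2=NH1
Op 7: best P0=NH1 P1=NH1 P2=NH1
Op 8: best P0=NH1 P1=NH1 P2=NH1
Op 9: best P0=NH1 P1=NH1 P2=NH1

Answer: P0:NH1 P1:NH1 P2:NH1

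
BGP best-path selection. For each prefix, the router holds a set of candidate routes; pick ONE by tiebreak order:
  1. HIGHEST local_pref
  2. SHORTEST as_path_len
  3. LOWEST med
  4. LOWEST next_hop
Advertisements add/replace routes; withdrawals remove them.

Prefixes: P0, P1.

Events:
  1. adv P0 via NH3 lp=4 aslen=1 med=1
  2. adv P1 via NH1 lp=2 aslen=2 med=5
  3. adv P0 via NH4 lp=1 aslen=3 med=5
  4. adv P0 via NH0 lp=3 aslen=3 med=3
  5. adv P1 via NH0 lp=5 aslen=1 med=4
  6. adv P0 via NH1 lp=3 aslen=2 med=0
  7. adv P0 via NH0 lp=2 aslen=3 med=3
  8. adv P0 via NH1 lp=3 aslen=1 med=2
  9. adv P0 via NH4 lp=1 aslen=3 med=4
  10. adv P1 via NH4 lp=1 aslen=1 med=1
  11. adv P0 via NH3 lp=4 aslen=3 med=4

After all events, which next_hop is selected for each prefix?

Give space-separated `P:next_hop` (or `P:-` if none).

Answer: P0:NH3 P1:NH0

Derivation:
Op 1: best P0=NH3 P1=-
Op 2: best P0=NH3 P1=NH1
Op 3: best P0=NH3 P1=NH1
Op 4: best P0=NH3 P1=NH1
Op 5: best P0=NH3 P1=NH0
Op 6: best P0=NH3 P1=NH0
Op 7: best P0=NH3 P1=NH0
Op 8: best P0=NH3 P1=NH0
Op 9: best P0=NH3 P1=NH0
Op 10: best P0=NH3 P1=NH0
Op 11: best P0=NH3 P1=NH0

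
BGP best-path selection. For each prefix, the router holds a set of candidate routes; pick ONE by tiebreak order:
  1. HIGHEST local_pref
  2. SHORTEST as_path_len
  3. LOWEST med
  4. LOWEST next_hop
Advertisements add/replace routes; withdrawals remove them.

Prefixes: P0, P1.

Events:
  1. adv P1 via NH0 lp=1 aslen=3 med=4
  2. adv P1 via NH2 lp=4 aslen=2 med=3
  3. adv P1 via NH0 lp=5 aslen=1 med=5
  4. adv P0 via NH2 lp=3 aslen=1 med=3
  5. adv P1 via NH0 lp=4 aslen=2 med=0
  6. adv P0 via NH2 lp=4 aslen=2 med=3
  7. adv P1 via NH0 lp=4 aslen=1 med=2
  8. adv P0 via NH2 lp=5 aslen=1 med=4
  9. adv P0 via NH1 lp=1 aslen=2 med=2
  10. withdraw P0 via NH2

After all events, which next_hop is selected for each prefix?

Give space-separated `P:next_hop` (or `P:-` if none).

Answer: P0:NH1 P1:NH0

Derivation:
Op 1: best P0=- P1=NH0
Op 2: best P0=- P1=NH2
Op 3: best P0=- P1=NH0
Op 4: best P0=NH2 P1=NH0
Op 5: best P0=NH2 P1=NH0
Op 6: best P0=NH2 P1=NH0
Op 7: best P0=NH2 P1=NH0
Op 8: best P0=NH2 P1=NH0
Op 9: best P0=NH2 P1=NH0
Op 10: best P0=NH1 P1=NH0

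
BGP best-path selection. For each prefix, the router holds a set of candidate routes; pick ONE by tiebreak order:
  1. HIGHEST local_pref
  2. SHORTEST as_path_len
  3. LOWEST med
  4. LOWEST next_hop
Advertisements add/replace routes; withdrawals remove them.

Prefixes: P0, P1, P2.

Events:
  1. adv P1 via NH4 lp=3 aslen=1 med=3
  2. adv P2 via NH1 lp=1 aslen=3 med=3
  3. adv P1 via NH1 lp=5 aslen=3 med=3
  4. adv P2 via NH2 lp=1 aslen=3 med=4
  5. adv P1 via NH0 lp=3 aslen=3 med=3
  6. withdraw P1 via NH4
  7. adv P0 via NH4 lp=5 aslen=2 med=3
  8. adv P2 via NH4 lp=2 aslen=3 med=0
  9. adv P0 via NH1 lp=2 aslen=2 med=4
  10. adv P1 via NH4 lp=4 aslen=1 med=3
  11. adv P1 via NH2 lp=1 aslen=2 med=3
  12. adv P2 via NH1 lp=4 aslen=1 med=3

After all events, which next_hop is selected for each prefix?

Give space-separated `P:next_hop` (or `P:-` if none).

Answer: P0:NH4 P1:NH1 P2:NH1

Derivation:
Op 1: best P0=- P1=NH4 P2=-
Op 2: best P0=- P1=NH4 P2=NH1
Op 3: best P0=- P1=NH1 P2=NH1
Op 4: best P0=- P1=NH1 P2=NH1
Op 5: best P0=- P1=NH1 P2=NH1
Op 6: best P0=- P1=NH1 P2=NH1
Op 7: best P0=NH4 P1=NH1 P2=NH1
Op 8: best P0=NH4 P1=NH1 P2=NH4
Op 9: best P0=NH4 P1=NH1 P2=NH4
Op 10: best P0=NH4 P1=NH1 P2=NH4
Op 11: best P0=NH4 P1=NH1 P2=NH4
Op 12: best P0=NH4 P1=NH1 P2=NH1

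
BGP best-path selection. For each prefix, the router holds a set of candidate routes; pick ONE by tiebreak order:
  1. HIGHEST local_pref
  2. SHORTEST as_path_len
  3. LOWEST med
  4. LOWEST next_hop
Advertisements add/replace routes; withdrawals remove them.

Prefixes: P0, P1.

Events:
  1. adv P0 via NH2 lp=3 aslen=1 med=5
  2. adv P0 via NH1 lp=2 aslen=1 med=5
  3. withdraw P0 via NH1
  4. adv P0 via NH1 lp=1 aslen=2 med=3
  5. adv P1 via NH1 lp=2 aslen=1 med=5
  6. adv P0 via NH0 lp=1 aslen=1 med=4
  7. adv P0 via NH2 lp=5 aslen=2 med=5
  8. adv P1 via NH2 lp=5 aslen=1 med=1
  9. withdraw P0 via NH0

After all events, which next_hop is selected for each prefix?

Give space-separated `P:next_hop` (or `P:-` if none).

Op 1: best P0=NH2 P1=-
Op 2: best P0=NH2 P1=-
Op 3: best P0=NH2 P1=-
Op 4: best P0=NH2 P1=-
Op 5: best P0=NH2 P1=NH1
Op 6: best P0=NH2 P1=NH1
Op 7: best P0=NH2 P1=NH1
Op 8: best P0=NH2 P1=NH2
Op 9: best P0=NH2 P1=NH2

Answer: P0:NH2 P1:NH2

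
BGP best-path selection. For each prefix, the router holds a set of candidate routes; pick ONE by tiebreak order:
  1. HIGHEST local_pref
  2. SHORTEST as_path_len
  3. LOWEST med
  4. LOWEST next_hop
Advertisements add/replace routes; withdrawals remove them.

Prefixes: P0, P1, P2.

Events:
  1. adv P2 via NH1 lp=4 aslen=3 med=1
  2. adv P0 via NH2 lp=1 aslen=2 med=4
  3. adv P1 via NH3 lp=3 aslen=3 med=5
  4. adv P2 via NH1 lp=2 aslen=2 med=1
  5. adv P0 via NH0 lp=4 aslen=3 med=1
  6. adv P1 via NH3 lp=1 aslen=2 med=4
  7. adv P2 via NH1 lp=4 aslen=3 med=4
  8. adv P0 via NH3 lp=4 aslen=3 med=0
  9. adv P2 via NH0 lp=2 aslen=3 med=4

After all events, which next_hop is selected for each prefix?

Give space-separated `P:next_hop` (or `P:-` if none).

Op 1: best P0=- P1=- P2=NH1
Op 2: best P0=NH2 P1=- P2=NH1
Op 3: best P0=NH2 P1=NH3 P2=NH1
Op 4: best P0=NH2 P1=NH3 P2=NH1
Op 5: best P0=NH0 P1=NH3 P2=NH1
Op 6: best P0=NH0 P1=NH3 P2=NH1
Op 7: best P0=NH0 P1=NH3 P2=NH1
Op 8: best P0=NH3 P1=NH3 P2=NH1
Op 9: best P0=NH3 P1=NH3 P2=NH1

Answer: P0:NH3 P1:NH3 P2:NH1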